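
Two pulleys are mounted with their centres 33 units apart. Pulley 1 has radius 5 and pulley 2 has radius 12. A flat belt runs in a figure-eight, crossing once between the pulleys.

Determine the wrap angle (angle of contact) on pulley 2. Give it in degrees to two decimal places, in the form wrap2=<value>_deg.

crossed belt: β = asin((r1+r2)/C) = asin(17/33) = 31.0076°
wrap1 = wrap2 = π + 2β = 242.0152°

wrap2=242.02_deg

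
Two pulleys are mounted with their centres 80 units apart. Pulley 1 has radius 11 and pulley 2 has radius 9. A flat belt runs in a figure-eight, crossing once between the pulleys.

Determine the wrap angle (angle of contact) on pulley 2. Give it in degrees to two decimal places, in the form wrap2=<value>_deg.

crossed belt: β = asin((r1+r2)/C) = asin(20/80) = 14.4775°
wrap1 = wrap2 = π + 2β = 208.9550°

wrap2=208.96_deg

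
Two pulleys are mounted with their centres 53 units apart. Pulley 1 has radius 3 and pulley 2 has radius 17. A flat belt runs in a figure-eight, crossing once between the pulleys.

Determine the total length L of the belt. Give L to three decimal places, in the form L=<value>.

L=176.473

crossed belt: β = asin((r1+r2)/C) = asin(20/53) = 22.1702°
wrap1 = wrap2 = π + 2β = 224.3403°
tangent length = C·cosβ = 49.0816
L = (r1+r2)·wrap + 2·C·cosβ = 20·3.9155 + 2·49.0816 = 176.4727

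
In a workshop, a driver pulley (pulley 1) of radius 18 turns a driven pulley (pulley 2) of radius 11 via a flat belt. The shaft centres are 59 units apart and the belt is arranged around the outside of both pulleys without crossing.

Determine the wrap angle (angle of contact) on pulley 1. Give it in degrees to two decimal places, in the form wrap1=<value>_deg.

open belt: β = asin((r2−r1)/C) = asin(-7/59) = -6.8139°
wrap1 = π − 2β = 193.6277°
wrap2 = π + 2β = 166.3723°

wrap1=193.63_deg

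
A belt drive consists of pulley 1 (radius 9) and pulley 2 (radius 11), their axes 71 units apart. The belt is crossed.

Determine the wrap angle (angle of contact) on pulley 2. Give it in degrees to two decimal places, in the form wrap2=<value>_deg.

wrap2=212.72_deg

crossed belt: β = asin((r1+r2)/C) = asin(20/71) = 16.3611°
wrap1 = wrap2 = π + 2β = 212.7222°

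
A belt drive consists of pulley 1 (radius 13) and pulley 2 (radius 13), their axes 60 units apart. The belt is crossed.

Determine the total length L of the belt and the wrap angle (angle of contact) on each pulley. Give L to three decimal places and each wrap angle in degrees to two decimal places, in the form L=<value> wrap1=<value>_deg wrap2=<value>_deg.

L=213.135 wrap1=231.36_deg wrap2=231.36_deg

crossed belt: β = asin((r1+r2)/C) = asin(26/60) = 25.6793°
wrap1 = wrap2 = π + 2β = 231.3586°
tangent length = C·cosβ = 54.0740
L = (r1+r2)·wrap + 2·C·cosβ = 26·4.0380 + 2·54.0740 = 213.1352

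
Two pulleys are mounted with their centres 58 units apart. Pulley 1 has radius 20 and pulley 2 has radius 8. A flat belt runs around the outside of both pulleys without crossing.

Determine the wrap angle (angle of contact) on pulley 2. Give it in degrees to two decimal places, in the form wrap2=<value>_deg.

open belt: β = asin((r2−r1)/C) = asin(-12/58) = -11.9405°
wrap1 = π − 2β = 203.8811°
wrap2 = π + 2β = 156.1189°

wrap2=156.12_deg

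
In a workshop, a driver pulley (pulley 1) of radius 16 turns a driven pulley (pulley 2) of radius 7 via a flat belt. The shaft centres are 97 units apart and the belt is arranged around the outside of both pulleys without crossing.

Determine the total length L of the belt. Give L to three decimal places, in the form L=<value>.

open belt: β = asin((r2−r1)/C) = asin(-9/97) = -5.3238°
wrap1 = π − 2β = 190.6475°
wrap2 = π + 2β = 169.3525°
tangent length = C·cosβ = 96.5816
L = r1·wrap1 + r2·wrap2 + 2·C·cosβ = 16·3.3274 + 7·2.9558 + 2·96.5816 = 267.0923

L=267.092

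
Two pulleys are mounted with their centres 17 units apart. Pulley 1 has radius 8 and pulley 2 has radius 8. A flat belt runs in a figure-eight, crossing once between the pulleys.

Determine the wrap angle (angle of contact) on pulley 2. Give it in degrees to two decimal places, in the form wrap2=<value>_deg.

wrap2=320.50_deg

crossed belt: β = asin((r1+r2)/C) = asin(16/17) = 70.2501°
wrap1 = wrap2 = π + 2β = 320.5002°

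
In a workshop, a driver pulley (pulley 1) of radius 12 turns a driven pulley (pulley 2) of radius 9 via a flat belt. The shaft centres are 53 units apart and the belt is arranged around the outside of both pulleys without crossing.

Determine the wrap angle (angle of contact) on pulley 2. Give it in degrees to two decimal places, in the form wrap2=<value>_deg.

wrap2=173.51_deg

open belt: β = asin((r2−r1)/C) = asin(-3/53) = -3.2449°
wrap1 = π − 2β = 186.4898°
wrap2 = π + 2β = 173.5102°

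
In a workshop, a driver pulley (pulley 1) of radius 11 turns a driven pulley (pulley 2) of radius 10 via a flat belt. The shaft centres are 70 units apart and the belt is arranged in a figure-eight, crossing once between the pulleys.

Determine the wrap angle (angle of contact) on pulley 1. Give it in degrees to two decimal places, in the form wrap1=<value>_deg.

crossed belt: β = asin((r1+r2)/C) = asin(21/70) = 17.4576°
wrap1 = wrap2 = π + 2β = 214.9152°

wrap1=214.92_deg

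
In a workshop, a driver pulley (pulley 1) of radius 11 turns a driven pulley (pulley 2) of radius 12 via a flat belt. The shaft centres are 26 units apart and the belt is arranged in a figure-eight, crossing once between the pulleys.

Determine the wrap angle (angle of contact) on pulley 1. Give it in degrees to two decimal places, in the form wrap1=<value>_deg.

wrap1=304.41_deg

crossed belt: β = asin((r1+r2)/C) = asin(23/26) = 62.2042°
wrap1 = wrap2 = π + 2β = 304.4085°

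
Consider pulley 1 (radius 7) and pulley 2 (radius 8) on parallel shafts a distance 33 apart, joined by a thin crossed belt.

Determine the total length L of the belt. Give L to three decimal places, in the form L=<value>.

L=120.067

crossed belt: β = asin((r1+r2)/C) = asin(15/33) = 27.0357°
wrap1 = wrap2 = π + 2β = 234.0714°
tangent length = C·cosβ = 29.3939
L = (r1+r2)·wrap + 2·C·cosβ = 15·4.0853 + 2·29.3939 = 120.0675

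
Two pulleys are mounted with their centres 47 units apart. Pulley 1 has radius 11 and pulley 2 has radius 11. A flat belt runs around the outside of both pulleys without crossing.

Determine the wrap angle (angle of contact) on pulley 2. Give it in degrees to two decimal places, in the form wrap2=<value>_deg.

wrap2=180.00_deg

open belt: β = asin((r2−r1)/C) = asin(0/47) = 0.0000°
wrap1 = π − 2β = 180.0000°
wrap2 = π + 2β = 180.0000°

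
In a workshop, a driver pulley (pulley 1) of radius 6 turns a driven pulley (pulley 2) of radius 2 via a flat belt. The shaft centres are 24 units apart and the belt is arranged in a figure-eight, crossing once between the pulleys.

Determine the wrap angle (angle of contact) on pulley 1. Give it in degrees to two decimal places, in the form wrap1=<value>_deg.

crossed belt: β = asin((r1+r2)/C) = asin(8/24) = 19.4712°
wrap1 = wrap2 = π + 2β = 218.9424°

wrap1=218.94_deg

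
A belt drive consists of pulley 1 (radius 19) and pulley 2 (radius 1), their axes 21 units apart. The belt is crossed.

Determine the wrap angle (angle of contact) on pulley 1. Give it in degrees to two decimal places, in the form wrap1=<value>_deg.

crossed belt: β = asin((r1+r2)/C) = asin(20/21) = 72.2472°
wrap1 = wrap2 = π + 2β = 324.4944°

wrap1=324.49_deg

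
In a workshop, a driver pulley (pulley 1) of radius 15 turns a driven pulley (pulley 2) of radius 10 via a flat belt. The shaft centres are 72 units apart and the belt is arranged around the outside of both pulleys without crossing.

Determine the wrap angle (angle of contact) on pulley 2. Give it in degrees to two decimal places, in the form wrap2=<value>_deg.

open belt: β = asin((r2−r1)/C) = asin(-5/72) = -3.9821°
wrap1 = π − 2β = 187.9642°
wrap2 = π + 2β = 172.0358°

wrap2=172.04_deg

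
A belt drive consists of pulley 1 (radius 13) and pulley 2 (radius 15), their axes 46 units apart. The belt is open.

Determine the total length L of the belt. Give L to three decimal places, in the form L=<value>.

open belt: β = asin((r2−r1)/C) = asin(2/46) = 2.4919°
wrap1 = π − 2β = 175.0162°
wrap2 = π + 2β = 184.9838°
tangent length = C·cosβ = 45.9565
L = r1·wrap1 + r2·wrap2 + 2·C·cosβ = 13·3.0546 + 15·3.2286 + 2·45.9565 = 180.0516

L=180.052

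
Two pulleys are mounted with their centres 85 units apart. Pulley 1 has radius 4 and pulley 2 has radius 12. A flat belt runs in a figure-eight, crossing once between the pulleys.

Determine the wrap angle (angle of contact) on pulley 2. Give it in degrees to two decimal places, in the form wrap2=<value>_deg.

wrap2=201.70_deg

crossed belt: β = asin((r1+r2)/C) = asin(16/85) = 10.8498°
wrap1 = wrap2 = π + 2β = 201.6996°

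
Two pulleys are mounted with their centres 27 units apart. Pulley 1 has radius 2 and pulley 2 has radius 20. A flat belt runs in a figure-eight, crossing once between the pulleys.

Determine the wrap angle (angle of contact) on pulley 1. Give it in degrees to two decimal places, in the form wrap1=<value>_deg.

crossed belt: β = asin((r1+r2)/C) = asin(22/27) = 54.5691°
wrap1 = wrap2 = π + 2β = 289.1381°

wrap1=289.14_deg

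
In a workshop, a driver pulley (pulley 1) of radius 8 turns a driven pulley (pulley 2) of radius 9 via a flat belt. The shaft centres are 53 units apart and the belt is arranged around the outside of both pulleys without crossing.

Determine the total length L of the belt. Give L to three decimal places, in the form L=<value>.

L=159.426

open belt: β = asin((r2−r1)/C) = asin(1/53) = 1.0811°
wrap1 = π − 2β = 177.8378°
wrap2 = π + 2β = 182.1622°
tangent length = C·cosβ = 52.9906
L = r1·wrap1 + r2·wrap2 + 2·C·cosβ = 8·3.1039 + 9·3.1793 + 2·52.9906 = 159.4259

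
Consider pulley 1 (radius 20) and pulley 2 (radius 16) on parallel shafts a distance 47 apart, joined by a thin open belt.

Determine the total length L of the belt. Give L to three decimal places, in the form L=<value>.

L=207.438

open belt: β = asin((r2−r1)/C) = asin(-4/47) = -4.8821°
wrap1 = π − 2β = 189.7643°
wrap2 = π + 2β = 170.2357°
tangent length = C·cosβ = 46.8295
L = r1·wrap1 + r2·wrap2 + 2·C·cosβ = 20·3.3120 + 16·2.9712 + 2·46.8295 = 207.4380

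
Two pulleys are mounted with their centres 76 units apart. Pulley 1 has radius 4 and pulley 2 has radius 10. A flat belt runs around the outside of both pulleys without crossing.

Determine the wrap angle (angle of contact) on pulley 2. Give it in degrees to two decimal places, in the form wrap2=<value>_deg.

wrap2=189.06_deg

open belt: β = asin((r2−r1)/C) = asin(6/76) = 4.5281°
wrap1 = π − 2β = 170.9439°
wrap2 = π + 2β = 189.0561°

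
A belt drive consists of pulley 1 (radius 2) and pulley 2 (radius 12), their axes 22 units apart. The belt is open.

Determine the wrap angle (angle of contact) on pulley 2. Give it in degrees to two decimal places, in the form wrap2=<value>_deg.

open belt: β = asin((r2−r1)/C) = asin(10/22) = 27.0357°
wrap1 = π − 2β = 125.9286°
wrap2 = π + 2β = 234.0714°

wrap2=234.07_deg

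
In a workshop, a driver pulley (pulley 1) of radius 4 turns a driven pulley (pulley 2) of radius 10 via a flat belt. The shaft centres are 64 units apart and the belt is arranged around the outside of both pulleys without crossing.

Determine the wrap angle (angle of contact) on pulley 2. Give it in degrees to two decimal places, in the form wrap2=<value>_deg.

wrap2=190.76_deg

open belt: β = asin((r2−r1)/C) = asin(6/64) = 5.3794°
wrap1 = π − 2β = 169.2412°
wrap2 = π + 2β = 190.7588°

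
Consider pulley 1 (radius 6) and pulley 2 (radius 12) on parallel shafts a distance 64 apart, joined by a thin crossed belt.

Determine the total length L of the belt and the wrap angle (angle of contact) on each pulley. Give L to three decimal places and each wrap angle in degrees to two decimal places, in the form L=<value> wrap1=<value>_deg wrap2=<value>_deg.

crossed belt: β = asin((r1+r2)/C) = asin(18/64) = 16.3348°
wrap1 = wrap2 = π + 2β = 212.6696°
tangent length = C·cosβ = 61.4166
L = (r1+r2)·wrap + 2·C·cosβ = 18·3.7118 + 2·61.4166 = 189.6454

L=189.645 wrap1=212.67_deg wrap2=212.67_deg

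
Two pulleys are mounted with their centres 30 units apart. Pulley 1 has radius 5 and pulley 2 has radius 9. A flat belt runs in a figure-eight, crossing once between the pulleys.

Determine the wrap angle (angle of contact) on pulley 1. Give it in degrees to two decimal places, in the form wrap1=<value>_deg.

crossed belt: β = asin((r1+r2)/C) = asin(14/30) = 27.8181°
wrap1 = wrap2 = π + 2β = 235.6363°

wrap1=235.64_deg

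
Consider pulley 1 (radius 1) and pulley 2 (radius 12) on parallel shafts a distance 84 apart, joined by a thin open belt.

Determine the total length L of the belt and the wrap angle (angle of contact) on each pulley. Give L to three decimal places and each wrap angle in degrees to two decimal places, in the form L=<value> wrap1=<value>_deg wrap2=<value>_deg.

L=210.283 wrap1=164.95_deg wrap2=195.05_deg

open belt: β = asin((r2−r1)/C) = asin(11/84) = 7.5246°
wrap1 = π − 2β = 164.9507°
wrap2 = π + 2β = 195.0493°
tangent length = C·cosβ = 83.2766
L = r1·wrap1 + r2·wrap2 + 2·C·cosβ = 1·2.8789 + 12·3.4043 + 2·83.2766 = 210.2832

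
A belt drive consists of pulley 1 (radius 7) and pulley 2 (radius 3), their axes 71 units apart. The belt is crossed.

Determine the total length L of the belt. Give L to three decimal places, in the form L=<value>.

L=174.827

crossed belt: β = asin((r1+r2)/C) = asin(10/71) = 8.0967°
wrap1 = wrap2 = π + 2β = 196.1935°
tangent length = C·cosβ = 70.2922
L = (r1+r2)·wrap + 2·C·cosβ = 10·3.4242 + 2·70.2922 = 174.8267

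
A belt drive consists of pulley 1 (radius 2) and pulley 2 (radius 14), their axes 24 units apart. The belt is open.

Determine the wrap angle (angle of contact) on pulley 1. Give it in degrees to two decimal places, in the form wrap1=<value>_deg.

wrap1=120.00_deg

open belt: β = asin((r2−r1)/C) = asin(12/24) = 30.0000°
wrap1 = π − 2β = 120.0000°
wrap2 = π + 2β = 240.0000°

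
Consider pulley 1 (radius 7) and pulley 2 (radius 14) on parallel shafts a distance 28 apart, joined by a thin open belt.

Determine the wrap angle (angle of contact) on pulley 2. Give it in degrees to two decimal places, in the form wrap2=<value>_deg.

wrap2=208.96_deg

open belt: β = asin((r2−r1)/C) = asin(7/28) = 14.4775°
wrap1 = π − 2β = 151.0450°
wrap2 = π + 2β = 208.9550°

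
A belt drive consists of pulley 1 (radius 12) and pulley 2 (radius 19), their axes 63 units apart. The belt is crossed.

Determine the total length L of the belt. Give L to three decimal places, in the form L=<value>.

crossed belt: β = asin((r1+r2)/C) = asin(31/63) = 29.4763°
wrap1 = wrap2 = π + 2β = 238.9526°
tangent length = C·cosβ = 54.8452
L = (r1+r2)·wrap + 2·C·cosβ = 31·4.1705 + 2·54.8452 = 238.9763

L=238.976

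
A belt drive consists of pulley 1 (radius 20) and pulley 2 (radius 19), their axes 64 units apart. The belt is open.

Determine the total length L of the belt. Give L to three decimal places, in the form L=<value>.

open belt: β = asin((r2−r1)/C) = asin(-1/64) = -0.8953°
wrap1 = π − 2β = 181.7906°
wrap2 = π + 2β = 178.2094°
tangent length = C·cosβ = 63.9922
L = r1·wrap1 + r2·wrap2 + 2·C·cosβ = 20·3.1728 + 19·3.1103 + 2·63.9922 = 250.5377

L=250.538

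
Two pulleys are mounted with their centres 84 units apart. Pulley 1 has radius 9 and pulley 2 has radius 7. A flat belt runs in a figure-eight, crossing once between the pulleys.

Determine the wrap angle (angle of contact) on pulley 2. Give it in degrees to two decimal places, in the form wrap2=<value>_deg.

wrap2=201.96_deg

crossed belt: β = asin((r1+r2)/C) = asin(16/84) = 10.9806°
wrap1 = wrap2 = π + 2β = 201.9612°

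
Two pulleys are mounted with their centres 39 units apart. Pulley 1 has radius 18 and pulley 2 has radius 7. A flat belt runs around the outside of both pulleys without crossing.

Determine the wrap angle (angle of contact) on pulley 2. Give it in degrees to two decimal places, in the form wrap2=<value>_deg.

wrap2=147.23_deg

open belt: β = asin((r2−r1)/C) = asin(-11/39) = -16.3827°
wrap1 = π − 2β = 212.7653°
wrap2 = π + 2β = 147.2347°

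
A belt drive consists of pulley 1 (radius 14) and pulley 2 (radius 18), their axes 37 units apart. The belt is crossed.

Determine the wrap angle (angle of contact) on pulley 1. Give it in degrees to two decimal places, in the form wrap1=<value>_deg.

crossed belt: β = asin((r1+r2)/C) = asin(32/37) = 59.8673°
wrap1 = wrap2 = π + 2β = 299.7346°

wrap1=299.73_deg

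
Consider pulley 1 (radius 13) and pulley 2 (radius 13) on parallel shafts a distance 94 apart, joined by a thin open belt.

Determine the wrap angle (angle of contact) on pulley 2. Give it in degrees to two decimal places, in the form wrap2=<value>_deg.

wrap2=180.00_deg

open belt: β = asin((r2−r1)/C) = asin(0/94) = 0.0000°
wrap1 = π − 2β = 180.0000°
wrap2 = π + 2β = 180.0000°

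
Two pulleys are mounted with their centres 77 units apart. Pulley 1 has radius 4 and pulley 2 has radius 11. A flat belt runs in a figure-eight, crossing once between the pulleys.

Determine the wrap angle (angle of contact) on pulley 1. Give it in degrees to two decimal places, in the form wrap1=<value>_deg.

crossed belt: β = asin((r1+r2)/C) = asin(15/77) = 11.2333°
wrap1 = wrap2 = π + 2β = 202.4667°

wrap1=202.47_deg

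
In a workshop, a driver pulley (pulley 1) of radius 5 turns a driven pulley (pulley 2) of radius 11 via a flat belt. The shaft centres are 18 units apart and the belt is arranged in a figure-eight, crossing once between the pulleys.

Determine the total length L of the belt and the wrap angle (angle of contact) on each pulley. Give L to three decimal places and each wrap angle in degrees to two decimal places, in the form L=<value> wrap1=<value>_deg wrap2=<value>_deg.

crossed belt: β = asin((r1+r2)/C) = asin(16/18) = 62.7340°
wrap1 = wrap2 = π + 2β = 305.4679°
tangent length = C·cosβ = 8.2462
L = (r1+r2)·wrap + 2·C·cosβ = 16·5.3314 + 2·8.2462 = 101.7952

L=101.795 wrap1=305.47_deg wrap2=305.47_deg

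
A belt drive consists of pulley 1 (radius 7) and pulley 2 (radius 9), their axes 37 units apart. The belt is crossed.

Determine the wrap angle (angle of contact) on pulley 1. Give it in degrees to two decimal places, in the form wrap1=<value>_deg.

wrap1=231.24_deg

crossed belt: β = asin((r1+r2)/C) = asin(16/37) = 25.6220°
wrap1 = wrap2 = π + 2β = 231.2441°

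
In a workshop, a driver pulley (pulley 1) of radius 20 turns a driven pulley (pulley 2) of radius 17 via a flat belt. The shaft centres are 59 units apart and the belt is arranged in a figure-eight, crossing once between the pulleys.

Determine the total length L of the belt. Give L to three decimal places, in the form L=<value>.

L=258.313

crossed belt: β = asin((r1+r2)/C) = asin(37/59) = 38.8379°
wrap1 = wrap2 = π + 2β = 257.6757°
tangent length = C·cosβ = 45.9565
L = (r1+r2)·wrap + 2·C·cosβ = 37·4.4973 + 2·45.9565 = 258.3127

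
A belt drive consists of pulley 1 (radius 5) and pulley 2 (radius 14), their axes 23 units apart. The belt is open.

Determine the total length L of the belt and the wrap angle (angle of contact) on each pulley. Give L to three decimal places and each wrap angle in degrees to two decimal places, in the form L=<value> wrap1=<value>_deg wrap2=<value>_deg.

open belt: β = asin((r2−r1)/C) = asin(9/23) = 23.0357°
wrap1 = π − 2β = 133.9286°
wrap2 = π + 2β = 226.0714°
tangent length = C·cosβ = 21.1660
L = r1·wrap1 + r2·wrap2 + 2·C·cosβ = 5·2.3375 + 14·3.9457 + 2·21.1660 = 109.2592

L=109.259 wrap1=133.93_deg wrap2=226.07_deg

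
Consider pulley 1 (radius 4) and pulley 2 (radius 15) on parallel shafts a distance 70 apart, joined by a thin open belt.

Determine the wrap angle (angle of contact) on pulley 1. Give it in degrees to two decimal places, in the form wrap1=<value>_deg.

open belt: β = asin((r2−r1)/C) = asin(11/70) = 9.0411°
wrap1 = π − 2β = 161.9178°
wrap2 = π + 2β = 198.0822°

wrap1=161.92_deg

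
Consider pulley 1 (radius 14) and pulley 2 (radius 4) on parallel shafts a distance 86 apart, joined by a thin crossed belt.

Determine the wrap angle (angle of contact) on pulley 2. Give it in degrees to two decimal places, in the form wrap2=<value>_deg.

crossed belt: β = asin((r1+r2)/C) = asin(18/86) = 12.0815°
wrap1 = wrap2 = π + 2β = 204.1629°

wrap2=204.16_deg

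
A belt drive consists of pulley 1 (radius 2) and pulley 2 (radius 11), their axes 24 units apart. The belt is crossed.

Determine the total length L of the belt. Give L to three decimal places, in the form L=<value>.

L=96.072

crossed belt: β = asin((r1+r2)/C) = asin(13/24) = 32.7972°
wrap1 = wrap2 = π + 2β = 245.5943°
tangent length = C·cosβ = 20.1742
L = (r1+r2)·wrap + 2·C·cosβ = 13·4.2864 + 2·20.1742 = 96.0721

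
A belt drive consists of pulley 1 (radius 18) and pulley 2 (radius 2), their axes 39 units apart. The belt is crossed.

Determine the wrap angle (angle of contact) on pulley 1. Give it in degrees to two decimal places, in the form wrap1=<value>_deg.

wrap1=241.70_deg

crossed belt: β = asin((r1+r2)/C) = asin(20/39) = 30.8519°
wrap1 = wrap2 = π + 2β = 241.7038°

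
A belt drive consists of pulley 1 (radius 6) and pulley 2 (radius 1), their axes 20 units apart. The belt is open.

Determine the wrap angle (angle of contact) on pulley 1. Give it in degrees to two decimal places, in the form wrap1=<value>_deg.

open belt: β = asin((r2−r1)/C) = asin(-5/20) = -14.4775°
wrap1 = π − 2β = 208.9550°
wrap2 = π + 2β = 151.0450°

wrap1=208.96_deg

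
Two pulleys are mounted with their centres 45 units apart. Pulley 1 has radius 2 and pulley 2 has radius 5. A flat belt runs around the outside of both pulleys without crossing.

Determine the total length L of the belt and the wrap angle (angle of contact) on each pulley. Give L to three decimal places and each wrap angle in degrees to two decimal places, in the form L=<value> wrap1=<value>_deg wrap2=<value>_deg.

open belt: β = asin((r2−r1)/C) = asin(3/45) = 3.8226°
wrap1 = π − 2β = 172.3549°
wrap2 = π + 2β = 187.6451°
tangent length = C·cosβ = 44.8999
L = r1·wrap1 + r2·wrap2 + 2·C·cosβ = 2·3.0082 + 5·3.2750 + 2·44.8999 = 112.1912

L=112.191 wrap1=172.35_deg wrap2=187.65_deg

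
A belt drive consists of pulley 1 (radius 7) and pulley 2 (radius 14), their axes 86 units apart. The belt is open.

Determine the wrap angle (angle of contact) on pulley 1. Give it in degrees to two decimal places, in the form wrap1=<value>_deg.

open belt: β = asin((r2−r1)/C) = asin(7/86) = 4.6688°
wrap1 = π − 2β = 170.6625°
wrap2 = π + 2β = 189.3375°

wrap1=170.66_deg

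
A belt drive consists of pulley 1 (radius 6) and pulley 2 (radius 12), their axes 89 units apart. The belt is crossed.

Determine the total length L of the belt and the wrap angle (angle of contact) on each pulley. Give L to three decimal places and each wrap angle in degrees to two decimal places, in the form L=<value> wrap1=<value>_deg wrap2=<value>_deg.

L=238.202 wrap1=203.34_deg wrap2=203.34_deg

crossed belt: β = asin((r1+r2)/C) = asin(18/89) = 11.6684°
wrap1 = wrap2 = π + 2β = 203.3368°
tangent length = C·cosβ = 87.1608
L = (r1+r2)·wrap + 2·C·cosβ = 18·3.5489 + 2·87.1608 = 238.2017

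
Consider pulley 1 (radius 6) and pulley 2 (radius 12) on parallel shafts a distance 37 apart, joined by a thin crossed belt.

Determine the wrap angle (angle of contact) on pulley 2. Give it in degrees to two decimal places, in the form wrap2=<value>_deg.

crossed belt: β = asin((r1+r2)/C) = asin(18/37) = 29.1099°
wrap1 = wrap2 = π + 2β = 238.2198°

wrap2=238.22_deg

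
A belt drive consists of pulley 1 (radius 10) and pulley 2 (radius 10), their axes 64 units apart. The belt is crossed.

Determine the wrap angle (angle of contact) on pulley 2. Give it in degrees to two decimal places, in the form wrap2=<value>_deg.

crossed belt: β = asin((r1+r2)/C) = asin(20/64) = 18.2100°
wrap1 = wrap2 = π + 2β = 216.4199°

wrap2=216.42_deg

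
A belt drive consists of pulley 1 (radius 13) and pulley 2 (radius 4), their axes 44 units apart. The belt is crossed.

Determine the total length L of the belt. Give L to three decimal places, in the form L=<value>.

crossed belt: β = asin((r1+r2)/C) = asin(17/44) = 22.7284°
wrap1 = wrap2 = π + 2β = 225.4568°
tangent length = C·cosβ = 40.5832
L = (r1+r2)·wrap + 2·C·cosβ = 17·3.9350 + 2·40.5832 = 148.0609

L=148.061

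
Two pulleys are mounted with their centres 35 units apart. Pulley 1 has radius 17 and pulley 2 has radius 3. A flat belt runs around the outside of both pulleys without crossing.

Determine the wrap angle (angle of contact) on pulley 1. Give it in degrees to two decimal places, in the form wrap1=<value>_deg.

wrap1=227.16_deg

open belt: β = asin((r2−r1)/C) = asin(-14/35) = -23.5782°
wrap1 = π − 2β = 227.1564°
wrap2 = π + 2β = 132.8436°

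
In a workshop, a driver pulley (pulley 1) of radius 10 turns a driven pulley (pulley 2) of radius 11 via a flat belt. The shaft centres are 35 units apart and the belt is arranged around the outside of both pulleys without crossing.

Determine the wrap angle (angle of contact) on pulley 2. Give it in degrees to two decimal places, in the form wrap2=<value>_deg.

open belt: β = asin((r2−r1)/C) = asin(1/35) = 1.6372°
wrap1 = π − 2β = 176.7255°
wrap2 = π + 2β = 183.2745°

wrap2=183.27_deg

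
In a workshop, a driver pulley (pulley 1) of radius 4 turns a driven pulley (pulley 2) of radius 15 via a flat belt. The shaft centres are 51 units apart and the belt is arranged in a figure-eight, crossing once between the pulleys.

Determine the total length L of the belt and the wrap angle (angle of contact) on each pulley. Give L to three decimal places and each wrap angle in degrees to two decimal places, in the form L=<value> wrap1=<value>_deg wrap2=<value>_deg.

L=168.854 wrap1=223.75_deg wrap2=223.75_deg

crossed belt: β = asin((r1+r2)/C) = asin(19/51) = 21.8729°
wrap1 = wrap2 = π + 2β = 223.7458°
tangent length = C·cosβ = 47.3286
L = (r1+r2)·wrap + 2·C·cosβ = 19·3.9051 + 2·47.3286 = 168.8542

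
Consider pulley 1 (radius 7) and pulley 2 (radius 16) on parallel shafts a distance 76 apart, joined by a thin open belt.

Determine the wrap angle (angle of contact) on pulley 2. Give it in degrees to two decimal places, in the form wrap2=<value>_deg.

wrap2=193.60_deg

open belt: β = asin((r2−r1)/C) = asin(9/76) = 6.8010°
wrap1 = π − 2β = 166.3980°
wrap2 = π + 2β = 193.6020°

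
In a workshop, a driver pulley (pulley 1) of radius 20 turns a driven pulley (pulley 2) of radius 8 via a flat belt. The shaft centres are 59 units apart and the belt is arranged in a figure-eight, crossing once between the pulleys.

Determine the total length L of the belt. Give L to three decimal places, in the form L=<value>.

crossed belt: β = asin((r1+r2)/C) = asin(28/59) = 28.3318°
wrap1 = wrap2 = π + 2β = 236.6635°
tangent length = C·cosβ = 51.9326
L = (r1+r2)·wrap + 2·C·cosβ = 28·4.1306 + 2·51.9326 = 219.5209

L=219.521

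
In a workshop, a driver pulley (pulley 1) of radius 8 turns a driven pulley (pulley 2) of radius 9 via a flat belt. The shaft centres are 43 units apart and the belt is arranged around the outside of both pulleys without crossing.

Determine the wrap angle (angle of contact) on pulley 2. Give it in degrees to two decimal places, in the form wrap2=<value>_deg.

wrap2=182.67_deg

open belt: β = asin((r2−r1)/C) = asin(1/43) = 1.3326°
wrap1 = π − 2β = 177.3348°
wrap2 = π + 2β = 182.6652°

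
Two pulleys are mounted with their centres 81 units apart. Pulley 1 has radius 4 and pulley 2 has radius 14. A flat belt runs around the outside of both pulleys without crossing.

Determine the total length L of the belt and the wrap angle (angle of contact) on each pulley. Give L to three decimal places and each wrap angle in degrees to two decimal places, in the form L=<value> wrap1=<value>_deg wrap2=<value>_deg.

L=219.785 wrap1=165.82_deg wrap2=194.18_deg

open belt: β = asin((r2−r1)/C) = asin(10/81) = 7.0916°
wrap1 = π − 2β = 165.8167°
wrap2 = π + 2β = 194.1833°
tangent length = C·cosβ = 80.3803
L = r1·wrap1 + r2·wrap2 + 2·C·cosβ = 4·2.8940 + 14·3.3891 + 2·80.3803 = 219.7848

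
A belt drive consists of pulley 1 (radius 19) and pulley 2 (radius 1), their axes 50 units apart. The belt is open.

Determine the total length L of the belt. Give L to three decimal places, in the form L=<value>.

L=169.385

open belt: β = asin((r2−r1)/C) = asin(-18/50) = -21.1002°
wrap1 = π − 2β = 222.2004°
wrap2 = π + 2β = 137.7996°
tangent length = C·cosβ = 46.6476
L = r1·wrap1 + r2·wrap2 + 2·C·cosβ = 19·3.8781 + 1·2.4051 + 2·46.6476 = 169.3847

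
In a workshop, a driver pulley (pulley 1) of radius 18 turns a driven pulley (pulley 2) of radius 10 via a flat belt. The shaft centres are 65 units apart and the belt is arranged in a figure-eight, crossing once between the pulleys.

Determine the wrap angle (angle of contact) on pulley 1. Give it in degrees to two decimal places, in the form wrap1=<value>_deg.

wrap1=231.03_deg

crossed belt: β = asin((r1+r2)/C) = asin(28/65) = 25.5164°
wrap1 = wrap2 = π + 2β = 231.0328°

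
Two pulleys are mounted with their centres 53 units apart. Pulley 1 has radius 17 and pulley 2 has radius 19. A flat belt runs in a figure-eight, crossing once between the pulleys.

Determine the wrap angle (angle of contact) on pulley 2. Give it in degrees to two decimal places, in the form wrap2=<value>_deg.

crossed belt: β = asin((r1+r2)/C) = asin(36/53) = 42.7847°
wrap1 = wrap2 = π + 2β = 265.5694°

wrap2=265.57_deg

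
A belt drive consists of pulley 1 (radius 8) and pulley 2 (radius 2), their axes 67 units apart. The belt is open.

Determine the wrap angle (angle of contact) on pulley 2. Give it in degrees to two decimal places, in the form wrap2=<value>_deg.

wrap2=169.72_deg

open belt: β = asin((r2−r1)/C) = asin(-6/67) = -5.1378°
wrap1 = π − 2β = 190.2757°
wrap2 = π + 2β = 169.7243°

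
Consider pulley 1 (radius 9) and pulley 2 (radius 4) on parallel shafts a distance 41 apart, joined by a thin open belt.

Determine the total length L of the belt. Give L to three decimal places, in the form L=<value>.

L=123.451

open belt: β = asin((r2−r1)/C) = asin(-5/41) = -7.0047°
wrap1 = π − 2β = 194.0095°
wrap2 = π + 2β = 165.9905°
tangent length = C·cosβ = 40.6940
L = r1·wrap1 + r2·wrap2 + 2·C·cosβ = 9·3.3861 + 4·2.8971 + 2·40.6940 = 123.4512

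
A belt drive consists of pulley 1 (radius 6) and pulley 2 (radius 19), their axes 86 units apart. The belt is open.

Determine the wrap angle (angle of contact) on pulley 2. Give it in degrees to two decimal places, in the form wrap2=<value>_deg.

wrap2=197.39_deg

open belt: β = asin((r2−r1)/C) = asin(13/86) = 8.6943°
wrap1 = π − 2β = 162.6114°
wrap2 = π + 2β = 197.3886°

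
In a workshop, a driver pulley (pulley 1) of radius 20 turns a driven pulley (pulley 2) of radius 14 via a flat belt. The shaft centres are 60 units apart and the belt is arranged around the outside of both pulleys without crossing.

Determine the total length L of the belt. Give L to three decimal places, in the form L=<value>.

L=227.415

open belt: β = asin((r2−r1)/C) = asin(-6/60) = -5.7392°
wrap1 = π − 2β = 191.4783°
wrap2 = π + 2β = 168.5217°
tangent length = C·cosβ = 59.6992
L = r1·wrap1 + r2·wrap2 + 2·C·cosβ = 20·3.3419 + 14·2.9413 + 2·59.6992 = 227.4147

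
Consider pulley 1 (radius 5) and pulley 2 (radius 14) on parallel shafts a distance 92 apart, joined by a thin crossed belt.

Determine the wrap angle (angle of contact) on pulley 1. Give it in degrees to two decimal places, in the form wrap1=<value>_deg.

wrap1=203.84_deg

crossed belt: β = asin((r1+r2)/C) = asin(19/92) = 11.9186°
wrap1 = wrap2 = π + 2β = 203.8372°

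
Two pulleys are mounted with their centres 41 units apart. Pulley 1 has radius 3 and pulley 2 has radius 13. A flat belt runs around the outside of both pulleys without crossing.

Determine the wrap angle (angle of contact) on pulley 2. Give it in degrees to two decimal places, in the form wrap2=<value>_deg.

open belt: β = asin((r2−r1)/C) = asin(10/41) = 14.1170°
wrap1 = π − 2β = 151.7660°
wrap2 = π + 2β = 208.2340°

wrap2=208.23_deg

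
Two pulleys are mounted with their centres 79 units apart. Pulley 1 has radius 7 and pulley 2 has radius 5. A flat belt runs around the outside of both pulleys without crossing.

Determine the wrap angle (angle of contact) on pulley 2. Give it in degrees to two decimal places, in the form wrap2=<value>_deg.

open belt: β = asin((r2−r1)/C) = asin(-2/79) = -1.4507°
wrap1 = π − 2β = 182.9014°
wrap2 = π + 2β = 177.0986°

wrap2=177.10_deg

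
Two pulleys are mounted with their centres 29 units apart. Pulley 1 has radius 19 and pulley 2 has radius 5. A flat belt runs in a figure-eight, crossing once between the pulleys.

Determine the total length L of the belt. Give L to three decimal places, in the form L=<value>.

crossed belt: β = asin((r1+r2)/C) = asin(24/29) = 55.8516°
wrap1 = wrap2 = π + 2β = 291.7032°
tangent length = C·cosβ = 16.2788
L = (r1+r2)·wrap + 2·C·cosβ = 24·5.0912 + 2·16.2788 = 154.7460

L=154.746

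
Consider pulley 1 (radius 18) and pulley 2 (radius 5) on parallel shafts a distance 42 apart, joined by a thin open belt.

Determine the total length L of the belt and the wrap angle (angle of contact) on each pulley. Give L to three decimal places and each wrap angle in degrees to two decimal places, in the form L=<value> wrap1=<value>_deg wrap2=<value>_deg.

L=160.314 wrap1=216.06_deg wrap2=143.94_deg

open belt: β = asin((r2−r1)/C) = asin(-13/42) = -18.0305°
wrap1 = π − 2β = 216.0611°
wrap2 = π + 2β = 143.9389°
tangent length = C·cosβ = 39.9375
L = r1·wrap1 + r2·wrap2 + 2·C·cosβ = 18·3.7710 + 5·2.5122 + 2·39.9375 = 160.3135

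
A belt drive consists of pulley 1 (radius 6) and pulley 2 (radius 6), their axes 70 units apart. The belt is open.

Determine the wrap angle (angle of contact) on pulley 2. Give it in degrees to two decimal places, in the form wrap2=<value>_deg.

open belt: β = asin((r2−r1)/C) = asin(0/70) = 0.0000°
wrap1 = π − 2β = 180.0000°
wrap2 = π + 2β = 180.0000°

wrap2=180.00_deg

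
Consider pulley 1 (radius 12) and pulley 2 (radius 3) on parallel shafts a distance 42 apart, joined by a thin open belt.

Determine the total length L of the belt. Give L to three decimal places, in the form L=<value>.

L=133.060

open belt: β = asin((r2−r1)/C) = asin(-9/42) = -12.3736°
wrap1 = π − 2β = 204.7473°
wrap2 = π + 2β = 155.2527°
tangent length = C·cosβ = 41.0244
L = r1·wrap1 + r2·wrap2 + 2·C·cosβ = 12·3.5735 + 3·2.7097 + 2·41.0244 = 133.0599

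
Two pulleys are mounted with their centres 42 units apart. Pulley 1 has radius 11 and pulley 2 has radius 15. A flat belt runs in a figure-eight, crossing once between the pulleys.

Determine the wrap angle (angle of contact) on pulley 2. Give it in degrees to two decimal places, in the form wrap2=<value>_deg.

crossed belt: β = asin((r1+r2)/C) = asin(26/42) = 38.2466°
wrap1 = wrap2 = π + 2β = 256.4932°

wrap2=256.49_deg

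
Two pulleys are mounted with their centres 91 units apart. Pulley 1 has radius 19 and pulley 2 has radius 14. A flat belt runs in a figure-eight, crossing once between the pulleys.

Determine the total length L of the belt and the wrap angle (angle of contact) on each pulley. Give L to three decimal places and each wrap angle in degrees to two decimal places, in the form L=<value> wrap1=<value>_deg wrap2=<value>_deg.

L=297.776 wrap1=222.52_deg wrap2=222.52_deg

crossed belt: β = asin((r1+r2)/C) = asin(33/91) = 21.2623°
wrap1 = wrap2 = π + 2β = 222.5245°
tangent length = C·cosβ = 84.8057
L = (r1+r2)·wrap + 2·C·cosβ = 33·3.8838 + 2·84.8057 = 297.7762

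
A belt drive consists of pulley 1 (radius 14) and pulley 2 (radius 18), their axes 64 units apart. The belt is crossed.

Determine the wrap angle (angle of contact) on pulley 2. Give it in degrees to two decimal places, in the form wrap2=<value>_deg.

wrap2=240.00_deg

crossed belt: β = asin((r1+r2)/C) = asin(32/64) = 30.0000°
wrap1 = wrap2 = π + 2β = 240.0000°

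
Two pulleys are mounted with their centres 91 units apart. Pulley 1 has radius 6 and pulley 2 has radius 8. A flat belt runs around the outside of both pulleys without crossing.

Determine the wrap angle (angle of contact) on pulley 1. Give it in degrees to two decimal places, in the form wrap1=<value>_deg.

wrap1=177.48_deg

open belt: β = asin((r2−r1)/C) = asin(2/91) = 1.2593°
wrap1 = π − 2β = 177.4813°
wrap2 = π + 2β = 182.5187°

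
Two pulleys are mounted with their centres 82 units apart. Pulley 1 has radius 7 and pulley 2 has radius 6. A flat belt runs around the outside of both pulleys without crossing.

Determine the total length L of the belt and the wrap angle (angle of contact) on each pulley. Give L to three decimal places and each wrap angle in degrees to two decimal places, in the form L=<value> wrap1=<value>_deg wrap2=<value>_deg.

L=204.853 wrap1=181.40_deg wrap2=178.60_deg

open belt: β = asin((r2−r1)/C) = asin(-1/82) = -0.6987°
wrap1 = π − 2β = 181.3975°
wrap2 = π + 2β = 178.6025°
tangent length = C·cosβ = 81.9939
L = r1·wrap1 + r2·wrap2 + 2·C·cosβ = 7·3.1660 + 6·3.1172 + 2·81.9939 = 204.8529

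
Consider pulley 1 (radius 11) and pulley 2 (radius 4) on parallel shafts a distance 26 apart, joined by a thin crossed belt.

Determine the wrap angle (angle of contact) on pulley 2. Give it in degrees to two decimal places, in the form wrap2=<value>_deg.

wrap2=250.47_deg

crossed belt: β = asin((r1+r2)/C) = asin(15/26) = 35.2344°
wrap1 = wrap2 = π + 2β = 250.4688°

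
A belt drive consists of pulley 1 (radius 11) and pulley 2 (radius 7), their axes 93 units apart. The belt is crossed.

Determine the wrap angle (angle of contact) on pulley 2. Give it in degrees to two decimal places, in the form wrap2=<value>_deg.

wrap2=202.32_deg

crossed belt: β = asin((r1+r2)/C) = asin(18/93) = 11.1599°
wrap1 = wrap2 = π + 2β = 202.3199°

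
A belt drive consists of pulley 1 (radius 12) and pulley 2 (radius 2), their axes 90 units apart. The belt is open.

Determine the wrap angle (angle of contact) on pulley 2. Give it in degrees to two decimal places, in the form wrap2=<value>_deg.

open belt: β = asin((r2−r1)/C) = asin(-10/90) = -6.3794°
wrap1 = π − 2β = 192.7587°
wrap2 = π + 2β = 167.2413°

wrap2=167.24_deg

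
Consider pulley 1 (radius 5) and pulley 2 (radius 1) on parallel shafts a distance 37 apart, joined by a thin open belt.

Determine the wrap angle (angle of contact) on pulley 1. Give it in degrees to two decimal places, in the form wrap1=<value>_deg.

wrap1=192.41_deg

open belt: β = asin((r2−r1)/C) = asin(-4/37) = -6.2063°
wrap1 = π − 2β = 192.4125°
wrap2 = π + 2β = 167.5875°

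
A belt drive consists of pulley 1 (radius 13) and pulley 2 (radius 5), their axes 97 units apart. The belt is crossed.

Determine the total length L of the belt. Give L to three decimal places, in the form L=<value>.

L=253.899

crossed belt: β = asin((r1+r2)/C) = asin(18/97) = 10.6942°
wrap1 = wrap2 = π + 2β = 201.3884°
tangent length = C·cosβ = 95.3153
L = (r1+r2)·wrap + 2·C·cosβ = 18·3.5149 + 2·95.3153 = 253.8986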